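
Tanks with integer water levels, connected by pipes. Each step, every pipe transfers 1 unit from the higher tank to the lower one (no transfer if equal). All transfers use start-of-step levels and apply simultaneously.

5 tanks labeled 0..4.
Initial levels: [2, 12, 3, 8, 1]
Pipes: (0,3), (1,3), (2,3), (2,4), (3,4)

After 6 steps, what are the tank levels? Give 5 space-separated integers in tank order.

Answer: 5 7 5 4 5

Derivation:
Step 1: flows [3->0,1->3,3->2,2->4,3->4] -> levels [3 11 3 6 3]
Step 2: flows [3->0,1->3,3->2,2=4,3->4] -> levels [4 10 4 4 4]
Step 3: flows [0=3,1->3,2=3,2=4,3=4] -> levels [4 9 4 5 4]
Step 4: flows [3->0,1->3,3->2,2=4,3->4] -> levels [5 8 5 3 5]
Step 5: flows [0->3,1->3,2->3,2=4,4->3] -> levels [4 7 4 7 4]
Step 6: flows [3->0,1=3,3->2,2=4,3->4] -> levels [5 7 5 4 5]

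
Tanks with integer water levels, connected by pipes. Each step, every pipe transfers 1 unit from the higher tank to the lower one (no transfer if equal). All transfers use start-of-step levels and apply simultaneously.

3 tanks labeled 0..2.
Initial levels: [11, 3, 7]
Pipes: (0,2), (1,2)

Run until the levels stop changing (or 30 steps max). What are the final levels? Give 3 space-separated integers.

Step 1: flows [0->2,2->1] -> levels [10 4 7]
Step 2: flows [0->2,2->1] -> levels [9 5 7]
Step 3: flows [0->2,2->1] -> levels [8 6 7]
Step 4: flows [0->2,2->1] -> levels [7 7 7]
Step 5: flows [0=2,1=2] -> levels [7 7 7]
  -> stable (no change)

Answer: 7 7 7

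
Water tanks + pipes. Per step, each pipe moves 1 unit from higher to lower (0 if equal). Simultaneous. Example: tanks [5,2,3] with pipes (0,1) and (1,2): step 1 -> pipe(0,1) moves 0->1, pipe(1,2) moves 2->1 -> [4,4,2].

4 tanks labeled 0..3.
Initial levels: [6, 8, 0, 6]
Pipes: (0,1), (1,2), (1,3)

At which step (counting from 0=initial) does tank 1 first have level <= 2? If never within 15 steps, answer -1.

Answer: -1

Derivation:
Step 1: flows [1->0,1->2,1->3] -> levels [7 5 1 7]
Step 2: flows [0->1,1->2,3->1] -> levels [6 6 2 6]
Step 3: flows [0=1,1->2,1=3] -> levels [6 5 3 6]
Step 4: flows [0->1,1->2,3->1] -> levels [5 6 4 5]
Step 5: flows [1->0,1->2,1->3] -> levels [6 3 5 6]
Step 6: flows [0->1,2->1,3->1] -> levels [5 6 4 5]
  -> period-2 cycle (repeats step 4); tank 1 never drops to <=2
Tank 1 never reaches <=2 within 15 steps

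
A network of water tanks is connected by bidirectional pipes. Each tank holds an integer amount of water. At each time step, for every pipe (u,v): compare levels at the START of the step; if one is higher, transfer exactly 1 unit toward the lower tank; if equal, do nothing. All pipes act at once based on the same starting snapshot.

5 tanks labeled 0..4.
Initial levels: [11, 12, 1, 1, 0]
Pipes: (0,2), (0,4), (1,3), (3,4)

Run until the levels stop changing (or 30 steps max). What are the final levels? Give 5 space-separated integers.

Answer: 3 6 5 5 6

Derivation:
Step 1: flows [0->2,0->4,1->3,3->4] -> levels [9 11 2 1 2]
Step 2: flows [0->2,0->4,1->3,4->3] -> levels [7 10 3 3 2]
Step 3: flows [0->2,0->4,1->3,3->4] -> levels [5 9 4 3 4]
Step 4: flows [0->2,0->4,1->3,4->3] -> levels [3 8 5 5 4]
Step 5: flows [2->0,4->0,1->3,3->4] -> levels [5 7 4 5 4]
Step 6: flows [0->2,0->4,1->3,3->4] -> levels [3 6 5 5 6]
Step 7: flows [2->0,4->0,1->3,4->3] -> levels [5 5 4 7 4]
Step 8: flows [0->2,0->4,3->1,3->4] -> levels [3 6 5 5 6]
  -> period-2 cycle: step 8 state = step 6 state; never stabilizes
  -> state at step 30: (30-6) mod 2 = 0, same as step 6 -> [3 6 5 5 6]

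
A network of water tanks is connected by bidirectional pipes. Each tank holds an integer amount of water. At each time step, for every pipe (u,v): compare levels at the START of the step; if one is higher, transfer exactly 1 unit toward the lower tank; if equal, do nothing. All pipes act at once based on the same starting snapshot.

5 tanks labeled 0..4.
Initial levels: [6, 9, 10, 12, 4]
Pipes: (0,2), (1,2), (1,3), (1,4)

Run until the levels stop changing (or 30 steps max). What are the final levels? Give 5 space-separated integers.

Step 1: flows [2->0,2->1,3->1,1->4] -> levels [7 10 8 11 5]
Step 2: flows [2->0,1->2,3->1,1->4] -> levels [8 9 8 10 6]
Step 3: flows [0=2,1->2,3->1,1->4] -> levels [8 8 9 9 7]
Step 4: flows [2->0,2->1,3->1,1->4] -> levels [9 9 7 8 8]
Step 5: flows [0->2,1->2,1->3,1->4] -> levels [8 6 9 9 9]
Step 6: flows [2->0,2->1,3->1,4->1] -> levels [9 9 7 8 8]
  -> period-2 cycle: step 6 state = step 4 state; never stabilizes
  -> state at step 30: (30-4) mod 2 = 0, same as step 4 -> [9 9 7 8 8]

Answer: 9 9 7 8 8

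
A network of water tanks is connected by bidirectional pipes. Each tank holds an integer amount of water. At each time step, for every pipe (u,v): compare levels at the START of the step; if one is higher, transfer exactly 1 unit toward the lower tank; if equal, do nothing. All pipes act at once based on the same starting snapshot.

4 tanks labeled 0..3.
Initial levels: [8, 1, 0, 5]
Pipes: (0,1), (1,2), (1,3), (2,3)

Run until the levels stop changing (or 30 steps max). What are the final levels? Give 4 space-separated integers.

Step 1: flows [0->1,1->2,3->1,3->2] -> levels [7 2 2 3]
Step 2: flows [0->1,1=2,3->1,3->2] -> levels [6 4 3 1]
Step 3: flows [0->1,1->2,1->3,2->3] -> levels [5 3 3 3]
Step 4: flows [0->1,1=2,1=3,2=3] -> levels [4 4 3 3]
Step 5: flows [0=1,1->2,1->3,2=3] -> levels [4 2 4 4]
Step 6: flows [0->1,2->1,3->1,2=3] -> levels [3 5 3 3]
Step 7: flows [1->0,1->2,1->3,2=3] -> levels [4 2 4 4]
  -> period-2 cycle: step 7 state = step 5 state; never stabilizes
  -> state at step 30: (30-5) mod 2 = 1, same as step 6 -> [3 5 3 3]

Answer: 3 5 3 3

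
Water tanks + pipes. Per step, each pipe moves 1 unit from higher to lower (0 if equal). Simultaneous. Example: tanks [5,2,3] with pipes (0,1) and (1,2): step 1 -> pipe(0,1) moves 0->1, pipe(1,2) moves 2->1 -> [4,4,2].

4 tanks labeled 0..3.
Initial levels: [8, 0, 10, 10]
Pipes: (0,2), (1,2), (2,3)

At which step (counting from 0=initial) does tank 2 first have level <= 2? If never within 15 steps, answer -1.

Step 1: flows [2->0,2->1,2=3] -> levels [9 1 8 10]
Step 2: flows [0->2,2->1,3->2] -> levels [8 2 9 9]
Step 3: flows [2->0,2->1,2=3] -> levels [9 3 7 9]
Step 4: flows [0->2,2->1,3->2] -> levels [8 4 8 8]
Step 5: flows [0=2,2->1,2=3] -> levels [8 5 7 8]
Step 6: flows [0->2,2->1,3->2] -> levels [7 6 8 7]
Step 7: flows [2->0,2->1,2->3] -> levels [8 7 5 8]
Step 8: flows [0->2,1->2,3->2] -> levels [7 6 8 7]
  -> period-2 cycle (repeats step 6); tank 2 never drops to <=2
Tank 2 never reaches <=2 within 15 steps

Answer: -1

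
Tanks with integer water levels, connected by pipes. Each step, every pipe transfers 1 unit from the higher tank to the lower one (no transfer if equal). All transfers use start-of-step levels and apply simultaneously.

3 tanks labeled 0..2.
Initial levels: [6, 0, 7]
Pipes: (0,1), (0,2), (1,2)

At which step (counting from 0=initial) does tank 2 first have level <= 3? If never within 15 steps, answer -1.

Answer: 3

Derivation:
Step 1: flows [0->1,2->0,2->1] -> levels [6 2 5]
Step 2: flows [0->1,0->2,2->1] -> levels [4 4 5]
Step 3: flows [0=1,2->0,2->1] -> levels [5 5 3]
Tank 2 first reaches <=3 at step 3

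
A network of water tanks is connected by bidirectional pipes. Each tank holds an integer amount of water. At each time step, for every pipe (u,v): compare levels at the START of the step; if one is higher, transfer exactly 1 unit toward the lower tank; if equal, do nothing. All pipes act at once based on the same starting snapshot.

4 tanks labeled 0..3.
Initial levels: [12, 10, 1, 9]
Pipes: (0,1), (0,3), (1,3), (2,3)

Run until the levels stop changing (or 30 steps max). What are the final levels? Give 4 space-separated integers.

Step 1: flows [0->1,0->3,1->3,3->2] -> levels [10 10 2 10]
Step 2: flows [0=1,0=3,1=3,3->2] -> levels [10 10 3 9]
Step 3: flows [0=1,0->3,1->3,3->2] -> levels [9 9 4 10]
Step 4: flows [0=1,3->0,3->1,3->2] -> levels [10 10 5 7]
Step 5: flows [0=1,0->3,1->3,3->2] -> levels [9 9 6 8]
Step 6: flows [0=1,0->3,1->3,3->2] -> levels [8 8 7 9]
Step 7: flows [0=1,3->0,3->1,3->2] -> levels [9 9 8 6]
Step 8: flows [0=1,0->3,1->3,2->3] -> levels [8 8 7 9]
  -> period-2 cycle: step 8 state = step 6 state; never stabilizes
  -> state at step 30: (30-6) mod 2 = 0, same as step 6 -> [8 8 7 9]

Answer: 8 8 7 9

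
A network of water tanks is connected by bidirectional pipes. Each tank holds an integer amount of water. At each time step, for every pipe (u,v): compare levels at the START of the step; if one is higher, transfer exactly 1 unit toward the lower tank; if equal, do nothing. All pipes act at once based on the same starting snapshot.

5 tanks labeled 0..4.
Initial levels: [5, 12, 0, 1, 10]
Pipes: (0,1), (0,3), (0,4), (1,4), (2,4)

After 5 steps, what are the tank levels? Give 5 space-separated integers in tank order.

Step 1: flows [1->0,0->3,4->0,1->4,4->2] -> levels [6 10 1 2 9]
Step 2: flows [1->0,0->3,4->0,1->4,4->2] -> levels [7 8 2 3 8]
Step 3: flows [1->0,0->3,4->0,1=4,4->2] -> levels [8 7 3 4 6]
Step 4: flows [0->1,0->3,0->4,1->4,4->2] -> levels [5 7 4 5 7]
Step 5: flows [1->0,0=3,4->0,1=4,4->2] -> levels [7 6 5 5 5]

Answer: 7 6 5 5 5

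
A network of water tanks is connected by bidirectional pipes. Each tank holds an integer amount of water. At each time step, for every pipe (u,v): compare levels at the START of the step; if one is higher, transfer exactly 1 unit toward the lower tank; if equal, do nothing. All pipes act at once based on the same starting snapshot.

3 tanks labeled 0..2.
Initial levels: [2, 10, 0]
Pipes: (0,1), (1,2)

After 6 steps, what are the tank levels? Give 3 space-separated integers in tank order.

Step 1: flows [1->0,1->2] -> levels [3 8 1]
Step 2: flows [1->0,1->2] -> levels [4 6 2]
Step 3: flows [1->0,1->2] -> levels [5 4 3]
Step 4: flows [0->1,1->2] -> levels [4 4 4]
Step 5: flows [0=1,1=2] -> levels [4 4 4]
  -> stable; steps 6..6 unchanged -> [4 4 4]

Answer: 4 4 4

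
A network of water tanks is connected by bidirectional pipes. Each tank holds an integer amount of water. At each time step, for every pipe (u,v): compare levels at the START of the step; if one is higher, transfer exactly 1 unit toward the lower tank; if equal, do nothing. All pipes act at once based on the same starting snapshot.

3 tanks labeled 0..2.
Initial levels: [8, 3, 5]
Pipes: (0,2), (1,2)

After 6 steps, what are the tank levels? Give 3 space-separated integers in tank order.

Answer: 6 6 4

Derivation:
Step 1: flows [0->2,2->1] -> levels [7 4 5]
Step 2: flows [0->2,2->1] -> levels [6 5 5]
Step 3: flows [0->2,1=2] -> levels [5 5 6]
Step 4: flows [2->0,2->1] -> levels [6 6 4]
Step 5: flows [0->2,1->2] -> levels [5 5 6]
  -> period-2 cycle: step 5 state = step 3 state
  -> state at step 6: (6-3) mod 2 = 1, same as step 4 -> [6 6 4]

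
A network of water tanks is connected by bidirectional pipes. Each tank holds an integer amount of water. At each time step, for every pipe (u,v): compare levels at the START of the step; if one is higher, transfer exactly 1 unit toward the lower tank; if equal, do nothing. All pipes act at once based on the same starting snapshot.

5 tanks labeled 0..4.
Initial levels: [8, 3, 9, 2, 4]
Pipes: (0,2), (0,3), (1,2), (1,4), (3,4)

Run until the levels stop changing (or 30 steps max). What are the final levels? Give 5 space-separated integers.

Answer: 4 5 6 6 5

Derivation:
Step 1: flows [2->0,0->3,2->1,4->1,4->3] -> levels [8 5 7 4 2]
Step 2: flows [0->2,0->3,2->1,1->4,3->4] -> levels [6 5 7 4 4]
Step 3: flows [2->0,0->3,2->1,1->4,3=4] -> levels [6 5 5 5 5]
Step 4: flows [0->2,0->3,1=2,1=4,3=4] -> levels [4 5 6 6 5]
Step 5: flows [2->0,3->0,2->1,1=4,3->4] -> levels [6 6 4 4 6]
Step 6: flows [0->2,0->3,1->2,1=4,4->3] -> levels [4 5 6 6 5]
  -> period-2 cycle: step 6 state = step 4 state; never stabilizes
  -> state at step 30: (30-4) mod 2 = 0, same as step 4 -> [4 5 6 6 5]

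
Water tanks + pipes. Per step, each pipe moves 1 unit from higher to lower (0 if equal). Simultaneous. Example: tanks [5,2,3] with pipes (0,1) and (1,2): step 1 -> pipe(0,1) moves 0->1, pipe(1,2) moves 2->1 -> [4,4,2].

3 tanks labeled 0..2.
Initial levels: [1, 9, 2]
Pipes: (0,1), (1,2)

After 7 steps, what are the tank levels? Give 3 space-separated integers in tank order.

Answer: 4 3 5

Derivation:
Step 1: flows [1->0,1->2] -> levels [2 7 3]
Step 2: flows [1->0,1->2] -> levels [3 5 4]
Step 3: flows [1->0,1->2] -> levels [4 3 5]
Step 4: flows [0->1,2->1] -> levels [3 5 4]
  -> period-2 cycle: step 4 state = step 2 state
  -> state at step 7: (7-2) mod 2 = 1, same as step 3 -> [4 3 5]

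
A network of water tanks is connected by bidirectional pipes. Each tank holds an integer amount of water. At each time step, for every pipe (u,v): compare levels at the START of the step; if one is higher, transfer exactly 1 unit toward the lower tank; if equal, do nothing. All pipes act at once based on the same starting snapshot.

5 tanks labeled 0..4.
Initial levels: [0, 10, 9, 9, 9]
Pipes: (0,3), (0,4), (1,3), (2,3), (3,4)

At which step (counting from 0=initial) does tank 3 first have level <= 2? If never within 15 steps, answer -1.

Step 1: flows [3->0,4->0,1->3,2=3,3=4] -> levels [2 9 9 9 8]
Step 2: flows [3->0,4->0,1=3,2=3,3->4] -> levels [4 9 9 7 8]
Step 3: flows [3->0,4->0,1->3,2->3,4->3] -> levels [6 8 8 9 6]
Step 4: flows [3->0,0=4,3->1,3->2,3->4] -> levels [7 9 9 5 7]
Step 5: flows [0->3,0=4,1->3,2->3,4->3] -> levels [6 8 8 9 6]
  -> period-2 cycle (repeats step 3); tank 3 never drops to <=2
Tank 3 never reaches <=2 within 15 steps

Answer: -1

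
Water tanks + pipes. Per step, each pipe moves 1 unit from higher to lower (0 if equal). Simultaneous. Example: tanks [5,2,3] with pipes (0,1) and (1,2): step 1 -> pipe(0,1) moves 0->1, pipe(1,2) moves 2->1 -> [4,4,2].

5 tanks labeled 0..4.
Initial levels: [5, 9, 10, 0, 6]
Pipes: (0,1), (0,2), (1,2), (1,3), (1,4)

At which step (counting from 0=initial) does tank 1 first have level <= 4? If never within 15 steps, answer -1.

Step 1: flows [1->0,2->0,2->1,1->3,1->4] -> levels [7 7 8 1 7]
Step 2: flows [0=1,2->0,2->1,1->3,1=4] -> levels [8 7 6 2 7]
Step 3: flows [0->1,0->2,1->2,1->3,1=4] -> levels [6 6 8 3 7]
Step 4: flows [0=1,2->0,2->1,1->3,4->1] -> levels [7 7 6 4 6]
Step 5: flows [0=1,0->2,1->2,1->3,1->4] -> levels [6 4 8 5 7]
Tank 1 first reaches <=4 at step 5

Answer: 5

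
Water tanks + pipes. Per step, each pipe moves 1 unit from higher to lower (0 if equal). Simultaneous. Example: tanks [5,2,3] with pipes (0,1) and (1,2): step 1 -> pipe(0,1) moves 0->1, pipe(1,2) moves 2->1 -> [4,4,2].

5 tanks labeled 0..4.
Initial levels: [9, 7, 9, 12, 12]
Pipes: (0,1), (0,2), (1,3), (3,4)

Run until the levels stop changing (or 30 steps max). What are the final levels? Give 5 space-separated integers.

Step 1: flows [0->1,0=2,3->1,3=4] -> levels [8 9 9 11 12]
Step 2: flows [1->0,2->0,3->1,4->3] -> levels [10 9 8 11 11]
Step 3: flows [0->1,0->2,3->1,3=4] -> levels [8 11 9 10 11]
Step 4: flows [1->0,2->0,1->3,4->3] -> levels [10 9 8 12 10]
Step 5: flows [0->1,0->2,3->1,3->4] -> levels [8 11 9 10 11]
  -> period-2 cycle: step 5 state = step 3 state; never stabilizes
  -> state at step 30: (30-3) mod 2 = 1, same as step 4 -> [10 9 8 12 10]

Answer: 10 9 8 12 10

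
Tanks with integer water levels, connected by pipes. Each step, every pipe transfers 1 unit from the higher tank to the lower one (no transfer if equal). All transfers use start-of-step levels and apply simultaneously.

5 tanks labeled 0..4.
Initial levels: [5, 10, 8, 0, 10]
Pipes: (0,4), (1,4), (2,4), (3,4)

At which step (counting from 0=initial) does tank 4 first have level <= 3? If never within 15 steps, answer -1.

Step 1: flows [4->0,1=4,4->2,4->3] -> levels [6 10 9 1 7]
Step 2: flows [4->0,1->4,2->4,4->3] -> levels [7 9 8 2 7]
Step 3: flows [0=4,1->4,2->4,4->3] -> levels [7 8 7 3 8]
Step 4: flows [4->0,1=4,4->2,4->3] -> levels [8 8 8 4 5]
Step 5: flows [0->4,1->4,2->4,4->3] -> levels [7 7 7 5 7]
Step 6: flows [0=4,1=4,2=4,4->3] -> levels [7 7 7 6 6]
Step 7: flows [0->4,1->4,2->4,3=4] -> levels [6 6 6 6 9]
Step 8: flows [4->0,4->1,4->2,4->3] -> levels [7 7 7 7 5]
Step 9: flows [0->4,1->4,2->4,3->4] -> levels [6 6 6 6 9]
  -> period-2 cycle (repeats step 7); tank 4 never drops to <=3
Tank 4 never reaches <=3 within 15 steps

Answer: -1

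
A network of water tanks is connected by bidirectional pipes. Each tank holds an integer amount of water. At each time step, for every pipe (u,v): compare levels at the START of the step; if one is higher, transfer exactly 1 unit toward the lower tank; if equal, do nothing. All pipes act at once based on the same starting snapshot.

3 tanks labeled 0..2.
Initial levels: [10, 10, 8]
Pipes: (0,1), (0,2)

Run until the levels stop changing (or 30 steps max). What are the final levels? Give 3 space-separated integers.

Step 1: flows [0=1,0->2] -> levels [9 10 9]
Step 2: flows [1->0,0=2] -> levels [10 9 9]
Step 3: flows [0->1,0->2] -> levels [8 10 10]
Step 4: flows [1->0,2->0] -> levels [10 9 9]
  -> period-2 cycle: step 4 state = step 2 state; never stabilizes
  -> state at step 30: (30-2) mod 2 = 0, same as step 2 -> [10 9 9]

Answer: 10 9 9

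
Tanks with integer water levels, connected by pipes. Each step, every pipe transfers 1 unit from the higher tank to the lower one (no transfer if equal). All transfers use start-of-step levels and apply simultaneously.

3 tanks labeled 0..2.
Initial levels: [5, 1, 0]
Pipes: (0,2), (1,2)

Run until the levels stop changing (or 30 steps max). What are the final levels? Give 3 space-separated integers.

Step 1: flows [0->2,1->2] -> levels [4 0 2]
Step 2: flows [0->2,2->1] -> levels [3 1 2]
Step 3: flows [0->2,2->1] -> levels [2 2 2]
Step 4: flows [0=2,1=2] -> levels [2 2 2]
  -> stable (no change)

Answer: 2 2 2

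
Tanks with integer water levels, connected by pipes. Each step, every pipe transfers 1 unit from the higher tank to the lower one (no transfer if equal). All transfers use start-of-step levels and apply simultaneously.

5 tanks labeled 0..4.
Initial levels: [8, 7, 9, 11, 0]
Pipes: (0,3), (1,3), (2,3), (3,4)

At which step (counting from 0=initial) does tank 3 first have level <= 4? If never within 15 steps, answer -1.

Answer: 7

Derivation:
Step 1: flows [3->0,3->1,3->2,3->4] -> levels [9 8 10 7 1]
Step 2: flows [0->3,1->3,2->3,3->4] -> levels [8 7 9 9 2]
Step 3: flows [3->0,3->1,2=3,3->4] -> levels [9 8 9 6 3]
Step 4: flows [0->3,1->3,2->3,3->4] -> levels [8 7 8 8 4]
Step 5: flows [0=3,3->1,2=3,3->4] -> levels [8 8 8 6 5]
Step 6: flows [0->3,1->3,2->3,3->4] -> levels [7 7 7 8 6]
Step 7: flows [3->0,3->1,3->2,3->4] -> levels [8 8 8 4 7]
Tank 3 first reaches <=4 at step 7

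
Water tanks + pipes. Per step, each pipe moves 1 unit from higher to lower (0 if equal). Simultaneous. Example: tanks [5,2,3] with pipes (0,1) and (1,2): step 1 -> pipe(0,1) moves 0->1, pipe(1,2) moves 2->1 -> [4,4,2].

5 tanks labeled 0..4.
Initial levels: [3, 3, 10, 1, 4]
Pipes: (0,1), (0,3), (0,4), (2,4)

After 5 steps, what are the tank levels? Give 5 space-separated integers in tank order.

Step 1: flows [0=1,0->3,4->0,2->4] -> levels [3 3 9 2 4]
Step 2: flows [0=1,0->3,4->0,2->4] -> levels [3 3 8 3 4]
Step 3: flows [0=1,0=3,4->0,2->4] -> levels [4 3 7 3 4]
Step 4: flows [0->1,0->3,0=4,2->4] -> levels [2 4 6 4 5]
Step 5: flows [1->0,3->0,4->0,2->4] -> levels [5 3 5 3 5]

Answer: 5 3 5 3 5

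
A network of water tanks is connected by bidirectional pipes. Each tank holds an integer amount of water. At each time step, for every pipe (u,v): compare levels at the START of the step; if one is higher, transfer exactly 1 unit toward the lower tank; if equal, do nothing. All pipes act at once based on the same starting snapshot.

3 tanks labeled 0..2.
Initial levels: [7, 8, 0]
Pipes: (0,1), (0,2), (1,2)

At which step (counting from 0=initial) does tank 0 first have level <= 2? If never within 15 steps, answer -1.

Step 1: flows [1->0,0->2,1->2] -> levels [7 6 2]
Step 2: flows [0->1,0->2,1->2] -> levels [5 6 4]
Step 3: flows [1->0,0->2,1->2] -> levels [5 4 6]
Step 4: flows [0->1,2->0,2->1] -> levels [5 6 4]
  -> period-2 cycle (repeats step 2); tank 0 never drops to <=2
Tank 0 never reaches <=2 within 15 steps

Answer: -1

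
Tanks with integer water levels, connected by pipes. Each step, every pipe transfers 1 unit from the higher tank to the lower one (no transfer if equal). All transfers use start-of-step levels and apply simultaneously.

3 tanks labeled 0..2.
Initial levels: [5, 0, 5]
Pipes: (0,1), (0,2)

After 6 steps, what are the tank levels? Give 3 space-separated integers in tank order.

Step 1: flows [0->1,0=2] -> levels [4 1 5]
Step 2: flows [0->1,2->0] -> levels [4 2 4]
Step 3: flows [0->1,0=2] -> levels [3 3 4]
Step 4: flows [0=1,2->0] -> levels [4 3 3]
Step 5: flows [0->1,0->2] -> levels [2 4 4]
Step 6: flows [1->0,2->0] -> levels [4 3 3]

Answer: 4 3 3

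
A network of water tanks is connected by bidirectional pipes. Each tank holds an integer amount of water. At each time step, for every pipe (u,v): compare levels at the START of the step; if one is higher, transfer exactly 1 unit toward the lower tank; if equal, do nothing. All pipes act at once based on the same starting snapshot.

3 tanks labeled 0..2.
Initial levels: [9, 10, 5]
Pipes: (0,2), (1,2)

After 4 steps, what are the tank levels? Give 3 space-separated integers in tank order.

Answer: 7 8 9

Derivation:
Step 1: flows [0->2,1->2] -> levels [8 9 7]
Step 2: flows [0->2,1->2] -> levels [7 8 9]
Step 3: flows [2->0,2->1] -> levels [8 9 7]
  -> period-2 cycle: step 3 state = step 1 state
  -> state at step 4: (4-1) mod 2 = 1, same as step 2 -> [7 8 9]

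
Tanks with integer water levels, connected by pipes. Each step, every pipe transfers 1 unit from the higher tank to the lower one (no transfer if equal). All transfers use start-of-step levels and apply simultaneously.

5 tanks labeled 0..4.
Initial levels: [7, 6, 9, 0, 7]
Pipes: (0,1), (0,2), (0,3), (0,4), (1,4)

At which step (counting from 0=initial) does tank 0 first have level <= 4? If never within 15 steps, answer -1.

Step 1: flows [0->1,2->0,0->3,0=4,4->1] -> levels [6 8 8 1 6]
Step 2: flows [1->0,2->0,0->3,0=4,1->4] -> levels [7 6 7 2 7]
Step 3: flows [0->1,0=2,0->3,0=4,4->1] -> levels [5 8 7 3 6]
Step 4: flows [1->0,2->0,0->3,4->0,1->4] -> levels [7 6 6 4 6]
Step 5: flows [0->1,0->2,0->3,0->4,1=4] -> levels [3 7 7 5 7]
Tank 0 first reaches <=4 at step 5

Answer: 5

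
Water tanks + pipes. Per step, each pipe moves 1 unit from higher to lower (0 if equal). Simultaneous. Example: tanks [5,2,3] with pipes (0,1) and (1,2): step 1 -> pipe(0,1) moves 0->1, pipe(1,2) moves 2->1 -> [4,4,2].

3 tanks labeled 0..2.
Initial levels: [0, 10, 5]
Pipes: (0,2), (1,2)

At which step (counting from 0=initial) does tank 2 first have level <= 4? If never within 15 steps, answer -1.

Answer: -1

Derivation:
Step 1: flows [2->0,1->2] -> levels [1 9 5]
Step 2: flows [2->0,1->2] -> levels [2 8 5]
Step 3: flows [2->0,1->2] -> levels [3 7 5]
Step 4: flows [2->0,1->2] -> levels [4 6 5]
Step 5: flows [2->0,1->2] -> levels [5 5 5]
Step 6: flows [0=2,1=2] -> levels [5 5 5]
  -> stable; tank 2 stays at 5 > 4
Tank 2 never reaches <=4 within 15 steps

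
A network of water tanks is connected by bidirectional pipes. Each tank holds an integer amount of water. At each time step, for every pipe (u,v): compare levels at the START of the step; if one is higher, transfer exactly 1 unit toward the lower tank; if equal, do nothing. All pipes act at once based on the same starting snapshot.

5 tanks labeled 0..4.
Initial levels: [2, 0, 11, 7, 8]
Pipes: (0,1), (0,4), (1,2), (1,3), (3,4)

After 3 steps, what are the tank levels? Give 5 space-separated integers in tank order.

Answer: 5 6 8 5 4

Derivation:
Step 1: flows [0->1,4->0,2->1,3->1,4->3] -> levels [2 3 10 7 6]
Step 2: flows [1->0,4->0,2->1,3->1,3->4] -> levels [4 4 9 5 6]
Step 3: flows [0=1,4->0,2->1,3->1,4->3] -> levels [5 6 8 5 4]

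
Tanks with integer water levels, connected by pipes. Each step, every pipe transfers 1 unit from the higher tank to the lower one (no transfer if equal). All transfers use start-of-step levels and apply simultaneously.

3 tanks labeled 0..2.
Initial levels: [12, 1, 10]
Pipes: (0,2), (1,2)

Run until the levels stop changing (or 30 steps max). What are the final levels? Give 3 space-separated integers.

Step 1: flows [0->2,2->1] -> levels [11 2 10]
Step 2: flows [0->2,2->1] -> levels [10 3 10]
Step 3: flows [0=2,2->1] -> levels [10 4 9]
Step 4: flows [0->2,2->1] -> levels [9 5 9]
Step 5: flows [0=2,2->1] -> levels [9 6 8]
Step 6: flows [0->2,2->1] -> levels [8 7 8]
Step 7: flows [0=2,2->1] -> levels [8 8 7]
Step 8: flows [0->2,1->2] -> levels [7 7 9]
Step 9: flows [2->0,2->1] -> levels [8 8 7]
  -> period-2 cycle: step 9 state = step 7 state; never stabilizes
  -> state at step 30: (30-7) mod 2 = 1, same as step 8 -> [7 7 9]

Answer: 7 7 9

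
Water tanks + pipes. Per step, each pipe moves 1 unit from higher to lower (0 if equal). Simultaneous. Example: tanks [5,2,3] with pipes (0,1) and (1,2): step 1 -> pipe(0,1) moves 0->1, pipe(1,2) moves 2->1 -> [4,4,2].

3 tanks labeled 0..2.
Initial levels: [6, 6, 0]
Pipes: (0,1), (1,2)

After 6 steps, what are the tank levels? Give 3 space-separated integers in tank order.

Answer: 4 4 4

Derivation:
Step 1: flows [0=1,1->2] -> levels [6 5 1]
Step 2: flows [0->1,1->2] -> levels [5 5 2]
Step 3: flows [0=1,1->2] -> levels [5 4 3]
Step 4: flows [0->1,1->2] -> levels [4 4 4]
Step 5: flows [0=1,1=2] -> levels [4 4 4]
  -> stable; steps 6..6 unchanged -> [4 4 4]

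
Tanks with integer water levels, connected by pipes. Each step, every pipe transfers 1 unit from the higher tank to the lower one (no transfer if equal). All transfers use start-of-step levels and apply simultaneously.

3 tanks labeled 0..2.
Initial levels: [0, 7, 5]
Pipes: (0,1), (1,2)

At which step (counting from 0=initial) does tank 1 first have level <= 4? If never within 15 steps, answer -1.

Step 1: flows [1->0,1->2] -> levels [1 5 6]
Step 2: flows [1->0,2->1] -> levels [2 5 5]
Step 3: flows [1->0,1=2] -> levels [3 4 5]
Tank 1 first reaches <=4 at step 3

Answer: 3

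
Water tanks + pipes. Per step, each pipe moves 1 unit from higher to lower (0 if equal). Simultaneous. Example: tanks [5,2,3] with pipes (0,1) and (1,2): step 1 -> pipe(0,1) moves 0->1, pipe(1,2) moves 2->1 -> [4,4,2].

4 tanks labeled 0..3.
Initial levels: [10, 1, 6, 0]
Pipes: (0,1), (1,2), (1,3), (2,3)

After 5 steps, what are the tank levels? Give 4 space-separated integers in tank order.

Step 1: flows [0->1,2->1,1->3,2->3] -> levels [9 2 4 2]
Step 2: flows [0->1,2->1,1=3,2->3] -> levels [8 4 2 3]
Step 3: flows [0->1,1->2,1->3,3->2] -> levels [7 3 4 3]
Step 4: flows [0->1,2->1,1=3,2->3] -> levels [6 5 2 4]
Step 5: flows [0->1,1->2,1->3,3->2] -> levels [5 4 4 4]

Answer: 5 4 4 4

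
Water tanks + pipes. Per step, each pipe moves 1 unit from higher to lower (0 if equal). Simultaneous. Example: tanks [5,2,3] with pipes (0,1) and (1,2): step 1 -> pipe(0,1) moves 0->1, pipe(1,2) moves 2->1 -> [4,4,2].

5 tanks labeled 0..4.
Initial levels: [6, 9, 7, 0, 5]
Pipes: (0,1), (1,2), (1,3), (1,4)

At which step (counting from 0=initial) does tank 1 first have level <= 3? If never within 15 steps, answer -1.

Answer: -1

Derivation:
Step 1: flows [1->0,1->2,1->3,1->4] -> levels [7 5 8 1 6]
Step 2: flows [0->1,2->1,1->3,4->1] -> levels [6 7 7 2 5]
Step 3: flows [1->0,1=2,1->3,1->4] -> levels [7 4 7 3 6]
Step 4: flows [0->1,2->1,1->3,4->1] -> levels [6 6 6 4 5]
Step 5: flows [0=1,1=2,1->3,1->4] -> levels [6 4 6 5 6]
Step 6: flows [0->1,2->1,3->1,4->1] -> levels [5 8 5 4 5]
Step 7: flows [1->0,1->2,1->3,1->4] -> levels [6 4 6 5 6]
  -> period-2 cycle (repeats step 5); tank 1 never drops to <=3
Tank 1 never reaches <=3 within 15 steps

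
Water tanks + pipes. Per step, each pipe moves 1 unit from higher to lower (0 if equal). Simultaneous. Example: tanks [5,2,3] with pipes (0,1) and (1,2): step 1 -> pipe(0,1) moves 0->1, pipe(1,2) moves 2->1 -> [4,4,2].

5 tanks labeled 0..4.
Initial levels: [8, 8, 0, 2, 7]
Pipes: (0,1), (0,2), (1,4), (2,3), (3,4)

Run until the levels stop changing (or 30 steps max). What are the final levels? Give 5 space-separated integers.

Answer: 4 7 5 5 4

Derivation:
Step 1: flows [0=1,0->2,1->4,3->2,4->3] -> levels [7 7 2 2 7]
Step 2: flows [0=1,0->2,1=4,2=3,4->3] -> levels [6 7 3 3 6]
Step 3: flows [1->0,0->2,1->4,2=3,4->3] -> levels [6 5 4 4 6]
Step 4: flows [0->1,0->2,4->1,2=3,4->3] -> levels [4 7 5 5 4]
Step 5: flows [1->0,2->0,1->4,2=3,3->4] -> levels [6 5 4 4 6]
  -> period-2 cycle: step 5 state = step 3 state; never stabilizes
  -> state at step 30: (30-3) mod 2 = 1, same as step 4 -> [4 7 5 5 4]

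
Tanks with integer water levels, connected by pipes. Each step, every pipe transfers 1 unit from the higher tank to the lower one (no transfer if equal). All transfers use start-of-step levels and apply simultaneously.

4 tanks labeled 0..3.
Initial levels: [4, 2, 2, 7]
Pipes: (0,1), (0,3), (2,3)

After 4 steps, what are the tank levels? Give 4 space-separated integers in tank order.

Step 1: flows [0->1,3->0,3->2] -> levels [4 3 3 5]
Step 2: flows [0->1,3->0,3->2] -> levels [4 4 4 3]
Step 3: flows [0=1,0->3,2->3] -> levels [3 4 3 5]
Step 4: flows [1->0,3->0,3->2] -> levels [5 3 4 3]

Answer: 5 3 4 3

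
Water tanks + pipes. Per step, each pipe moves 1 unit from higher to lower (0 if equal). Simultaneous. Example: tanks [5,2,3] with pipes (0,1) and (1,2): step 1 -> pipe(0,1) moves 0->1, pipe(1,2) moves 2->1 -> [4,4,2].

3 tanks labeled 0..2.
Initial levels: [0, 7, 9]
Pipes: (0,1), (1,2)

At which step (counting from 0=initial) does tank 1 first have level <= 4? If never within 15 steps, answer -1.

Answer: 7

Derivation:
Step 1: flows [1->0,2->1] -> levels [1 7 8]
Step 2: flows [1->0,2->1] -> levels [2 7 7]
Step 3: flows [1->0,1=2] -> levels [3 6 7]
Step 4: flows [1->0,2->1] -> levels [4 6 6]
Step 5: flows [1->0,1=2] -> levels [5 5 6]
Step 6: flows [0=1,2->1] -> levels [5 6 5]
Step 7: flows [1->0,1->2] -> levels [6 4 6]
Tank 1 first reaches <=4 at step 7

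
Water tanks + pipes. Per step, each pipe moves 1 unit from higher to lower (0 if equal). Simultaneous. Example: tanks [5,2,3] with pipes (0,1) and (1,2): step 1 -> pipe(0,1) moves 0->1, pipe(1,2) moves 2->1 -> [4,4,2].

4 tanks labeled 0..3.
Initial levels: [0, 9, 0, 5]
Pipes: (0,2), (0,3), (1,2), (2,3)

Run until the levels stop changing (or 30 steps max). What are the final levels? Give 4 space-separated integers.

Step 1: flows [0=2,3->0,1->2,3->2] -> levels [1 8 2 3]
Step 2: flows [2->0,3->0,1->2,3->2] -> levels [3 7 3 1]
Step 3: flows [0=2,0->3,1->2,2->3] -> levels [2 6 3 3]
Step 4: flows [2->0,3->0,1->2,2=3] -> levels [4 5 3 2]
Step 5: flows [0->2,0->3,1->2,2->3] -> levels [2 4 4 4]
Step 6: flows [2->0,3->0,1=2,2=3] -> levels [4 4 3 3]
Step 7: flows [0->2,0->3,1->2,2=3] -> levels [2 3 5 4]
Step 8: flows [2->0,3->0,2->1,2->3] -> levels [4 4 2 4]
Step 9: flows [0->2,0=3,1->2,3->2] -> levels [3 3 5 3]
Step 10: flows [2->0,0=3,2->1,2->3] -> levels [4 4 2 4]
  -> period-2 cycle: step 10 state = step 8 state; never stabilizes
  -> state at step 30: (30-8) mod 2 = 0, same as step 8 -> [4 4 2 4]

Answer: 4 4 2 4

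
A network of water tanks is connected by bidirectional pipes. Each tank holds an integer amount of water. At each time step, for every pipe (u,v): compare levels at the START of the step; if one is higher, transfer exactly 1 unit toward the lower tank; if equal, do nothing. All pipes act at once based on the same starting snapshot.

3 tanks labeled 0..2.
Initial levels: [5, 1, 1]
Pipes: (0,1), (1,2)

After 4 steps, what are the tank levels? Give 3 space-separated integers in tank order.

Answer: 3 1 3

Derivation:
Step 1: flows [0->1,1=2] -> levels [4 2 1]
Step 2: flows [0->1,1->2] -> levels [3 2 2]
Step 3: flows [0->1,1=2] -> levels [2 3 2]
Step 4: flows [1->0,1->2] -> levels [3 1 3]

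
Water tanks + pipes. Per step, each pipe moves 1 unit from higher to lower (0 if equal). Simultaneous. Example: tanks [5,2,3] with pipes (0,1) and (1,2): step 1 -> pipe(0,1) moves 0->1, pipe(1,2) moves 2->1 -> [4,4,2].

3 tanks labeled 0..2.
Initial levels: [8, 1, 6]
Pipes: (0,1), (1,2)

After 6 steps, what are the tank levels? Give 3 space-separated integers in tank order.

Step 1: flows [0->1,2->1] -> levels [7 3 5]
Step 2: flows [0->1,2->1] -> levels [6 5 4]
Step 3: flows [0->1,1->2] -> levels [5 5 5]
Step 4: flows [0=1,1=2] -> levels [5 5 5]
  -> stable; steps 5..6 unchanged -> [5 5 5]

Answer: 5 5 5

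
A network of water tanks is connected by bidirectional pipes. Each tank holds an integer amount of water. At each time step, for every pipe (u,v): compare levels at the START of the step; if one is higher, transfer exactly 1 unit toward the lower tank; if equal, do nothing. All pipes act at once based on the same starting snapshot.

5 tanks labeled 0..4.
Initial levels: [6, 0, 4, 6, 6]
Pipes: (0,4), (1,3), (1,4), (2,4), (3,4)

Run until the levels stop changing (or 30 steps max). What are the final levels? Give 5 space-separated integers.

Step 1: flows [0=4,3->1,4->1,4->2,3=4] -> levels [6 2 5 5 4]
Step 2: flows [0->4,3->1,4->1,2->4,3->4] -> levels [5 4 4 3 6]
Step 3: flows [4->0,1->3,4->1,4->2,4->3] -> levels [6 4 5 5 2]
Step 4: flows [0->4,3->1,1->4,2->4,3->4] -> levels [5 4 4 3 6]
  -> period-2 cycle: step 4 state = step 2 state; never stabilizes
  -> state at step 30: (30-2) mod 2 = 0, same as step 2 -> [5 4 4 3 6]

Answer: 5 4 4 3 6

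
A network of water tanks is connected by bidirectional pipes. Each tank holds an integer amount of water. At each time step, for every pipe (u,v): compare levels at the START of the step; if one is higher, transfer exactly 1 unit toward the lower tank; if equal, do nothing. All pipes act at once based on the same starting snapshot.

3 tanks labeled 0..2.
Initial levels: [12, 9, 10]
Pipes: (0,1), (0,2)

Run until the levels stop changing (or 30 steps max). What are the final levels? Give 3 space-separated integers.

Answer: 11 10 10

Derivation:
Step 1: flows [0->1,0->2] -> levels [10 10 11]
Step 2: flows [0=1,2->0] -> levels [11 10 10]
Step 3: flows [0->1,0->2] -> levels [9 11 11]
Step 4: flows [1->0,2->0] -> levels [11 10 10]
  -> period-2 cycle: step 4 state = step 2 state; never stabilizes
  -> state at step 30: (30-2) mod 2 = 0, same as step 2 -> [11 10 10]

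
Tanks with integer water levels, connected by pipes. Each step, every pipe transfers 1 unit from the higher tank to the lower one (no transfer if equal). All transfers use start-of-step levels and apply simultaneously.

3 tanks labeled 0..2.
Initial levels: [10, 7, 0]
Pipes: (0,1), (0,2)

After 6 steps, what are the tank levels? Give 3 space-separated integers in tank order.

Step 1: flows [0->1,0->2] -> levels [8 8 1]
Step 2: flows [0=1,0->2] -> levels [7 8 2]
Step 3: flows [1->0,0->2] -> levels [7 7 3]
Step 4: flows [0=1,0->2] -> levels [6 7 4]
Step 5: flows [1->0,0->2] -> levels [6 6 5]
Step 6: flows [0=1,0->2] -> levels [5 6 6]

Answer: 5 6 6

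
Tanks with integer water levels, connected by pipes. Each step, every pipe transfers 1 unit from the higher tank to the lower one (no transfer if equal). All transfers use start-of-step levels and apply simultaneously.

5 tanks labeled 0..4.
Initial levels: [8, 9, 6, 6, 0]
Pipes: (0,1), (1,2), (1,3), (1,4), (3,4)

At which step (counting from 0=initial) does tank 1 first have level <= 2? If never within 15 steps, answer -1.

Answer: -1

Derivation:
Step 1: flows [1->0,1->2,1->3,1->4,3->4] -> levels [9 5 7 6 2]
Step 2: flows [0->1,2->1,3->1,1->4,3->4] -> levels [8 7 6 4 4]
Step 3: flows [0->1,1->2,1->3,1->4,3=4] -> levels [7 5 7 5 5]
Step 4: flows [0->1,2->1,1=3,1=4,3=4] -> levels [6 7 6 5 5]
Step 5: flows [1->0,1->2,1->3,1->4,3=4] -> levels [7 3 7 6 6]
Step 6: flows [0->1,2->1,3->1,4->1,3=4] -> levels [6 7 6 5 5]
  -> period-2 cycle (repeats step 4); tank 1 never drops to <=2
Tank 1 never reaches <=2 within 15 steps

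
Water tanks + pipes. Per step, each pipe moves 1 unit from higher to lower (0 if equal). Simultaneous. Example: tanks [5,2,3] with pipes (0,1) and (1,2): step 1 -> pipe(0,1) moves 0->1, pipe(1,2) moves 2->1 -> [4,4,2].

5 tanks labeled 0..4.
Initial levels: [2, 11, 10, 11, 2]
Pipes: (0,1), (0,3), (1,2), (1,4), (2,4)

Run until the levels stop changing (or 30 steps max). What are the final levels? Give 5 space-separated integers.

Answer: 7 8 7 8 6

Derivation:
Step 1: flows [1->0,3->0,1->2,1->4,2->4] -> levels [4 8 10 10 4]
Step 2: flows [1->0,3->0,2->1,1->4,2->4] -> levels [6 7 8 9 6]
Step 3: flows [1->0,3->0,2->1,1->4,2->4] -> levels [8 6 6 8 8]
Step 4: flows [0->1,0=3,1=2,4->1,4->2] -> levels [7 8 7 8 6]
Step 5: flows [1->0,3->0,1->2,1->4,2->4] -> levels [9 5 7 7 8]
Step 6: flows [0->1,0->3,2->1,4->1,4->2] -> levels [7 8 7 8 6]
  -> period-2 cycle: step 6 state = step 4 state; never stabilizes
  -> state at step 30: (30-4) mod 2 = 0, same as step 4 -> [7 8 7 8 6]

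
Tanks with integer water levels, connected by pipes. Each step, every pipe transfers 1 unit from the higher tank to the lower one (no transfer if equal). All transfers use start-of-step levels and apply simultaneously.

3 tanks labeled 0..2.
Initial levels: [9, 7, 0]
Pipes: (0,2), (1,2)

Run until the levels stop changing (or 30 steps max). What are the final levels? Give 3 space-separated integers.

Step 1: flows [0->2,1->2] -> levels [8 6 2]
Step 2: flows [0->2,1->2] -> levels [7 5 4]
Step 3: flows [0->2,1->2] -> levels [6 4 6]
Step 4: flows [0=2,2->1] -> levels [6 5 5]
Step 5: flows [0->2,1=2] -> levels [5 5 6]
Step 6: flows [2->0,2->1] -> levels [6 6 4]
Step 7: flows [0->2,1->2] -> levels [5 5 6]
  -> period-2 cycle: step 7 state = step 5 state; never stabilizes
  -> state at step 30: (30-5) mod 2 = 1, same as step 6 -> [6 6 4]

Answer: 6 6 4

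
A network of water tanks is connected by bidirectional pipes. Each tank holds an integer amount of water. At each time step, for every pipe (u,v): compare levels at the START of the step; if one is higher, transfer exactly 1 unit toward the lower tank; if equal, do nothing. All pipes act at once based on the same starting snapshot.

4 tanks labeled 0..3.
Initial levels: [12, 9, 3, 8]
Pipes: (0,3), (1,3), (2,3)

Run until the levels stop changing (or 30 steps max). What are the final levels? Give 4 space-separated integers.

Step 1: flows [0->3,1->3,3->2] -> levels [11 8 4 9]
Step 2: flows [0->3,3->1,3->2] -> levels [10 9 5 8]
Step 3: flows [0->3,1->3,3->2] -> levels [9 8 6 9]
Step 4: flows [0=3,3->1,3->2] -> levels [9 9 7 7]
Step 5: flows [0->3,1->3,2=3] -> levels [8 8 7 9]
Step 6: flows [3->0,3->1,3->2] -> levels [9 9 8 6]
Step 7: flows [0->3,1->3,2->3] -> levels [8 8 7 9]
  -> period-2 cycle: step 7 state = step 5 state; never stabilizes
  -> state at step 30: (30-5) mod 2 = 1, same as step 6 -> [9 9 8 6]

Answer: 9 9 8 6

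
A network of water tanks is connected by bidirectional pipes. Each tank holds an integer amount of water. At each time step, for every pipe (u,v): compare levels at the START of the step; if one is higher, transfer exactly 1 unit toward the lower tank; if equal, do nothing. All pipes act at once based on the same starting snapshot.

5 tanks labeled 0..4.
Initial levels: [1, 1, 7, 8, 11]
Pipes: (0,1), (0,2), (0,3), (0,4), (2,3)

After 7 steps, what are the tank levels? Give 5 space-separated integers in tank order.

Answer: 3 6 7 6 6

Derivation:
Step 1: flows [0=1,2->0,3->0,4->0,3->2] -> levels [4 1 7 6 10]
Step 2: flows [0->1,2->0,3->0,4->0,2->3] -> levels [6 2 5 6 9]
Step 3: flows [0->1,0->2,0=3,4->0,3->2] -> levels [5 3 7 5 8]
Step 4: flows [0->1,2->0,0=3,4->0,2->3] -> levels [6 4 5 6 7]
Step 5: flows [0->1,0->2,0=3,4->0,3->2] -> levels [5 5 7 5 6]
Step 6: flows [0=1,2->0,0=3,4->0,2->3] -> levels [7 5 5 6 5]
Step 7: flows [0->1,0->2,0->3,0->4,3->2] -> levels [3 6 7 6 6]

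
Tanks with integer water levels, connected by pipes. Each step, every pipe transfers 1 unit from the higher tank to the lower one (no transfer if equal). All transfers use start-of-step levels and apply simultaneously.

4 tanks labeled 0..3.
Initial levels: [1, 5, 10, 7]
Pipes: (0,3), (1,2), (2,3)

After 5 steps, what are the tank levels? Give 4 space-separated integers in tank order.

Step 1: flows [3->0,2->1,2->3] -> levels [2 6 8 7]
Step 2: flows [3->0,2->1,2->3] -> levels [3 7 6 7]
Step 3: flows [3->0,1->2,3->2] -> levels [4 6 8 5]
Step 4: flows [3->0,2->1,2->3] -> levels [5 7 6 5]
Step 5: flows [0=3,1->2,2->3] -> levels [5 6 6 6]

Answer: 5 6 6 6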